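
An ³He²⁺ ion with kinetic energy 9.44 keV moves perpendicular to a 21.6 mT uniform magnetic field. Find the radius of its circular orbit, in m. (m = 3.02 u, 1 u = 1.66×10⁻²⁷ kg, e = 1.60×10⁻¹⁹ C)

r ≈ 0.563 m

Convert the energy: K = 9.44 keV = 1.51×10^-15 J.
v = √(2K/m) = √(2·1.51×10^-15/5.01×10^-27) = 7.76×10^5 m/s.
r = mv/(qB) = (5.01×10^-27)(7.76×10^5) / [(2×1.60×10^-19)(0.0216)] = 0.563 m.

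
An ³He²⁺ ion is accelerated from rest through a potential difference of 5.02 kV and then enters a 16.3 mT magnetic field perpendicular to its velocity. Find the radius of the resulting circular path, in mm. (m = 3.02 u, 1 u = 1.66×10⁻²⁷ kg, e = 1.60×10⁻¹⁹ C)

The kinetic energy gained is K = qV = (2×1.60×10^-19)(5020) = 1.61×10^-15 J.
v = √(2K/m) = 8.01×10^5 m/s.
r = mv/(qB) = (5.01×10^-27)(8.01×10^5) / [(2×1.60×10^-19)(0.0163)] = 0.769 m.

r ≈ 769 mm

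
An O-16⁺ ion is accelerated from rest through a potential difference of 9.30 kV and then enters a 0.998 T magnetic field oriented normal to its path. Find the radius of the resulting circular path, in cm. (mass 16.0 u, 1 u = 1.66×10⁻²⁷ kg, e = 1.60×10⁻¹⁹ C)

r ≈ 5.57 cm

The kinetic energy gained is K = qV = (1×1.60×10^-19)(9300) = 1.49×10^-15 J.
v = √(2K/m) = 3.35×10^5 m/s.
r = mv/(qB) = (2.66×10^-26)(3.35×10^5) / [(1×1.60×10^-19)(0.998)] = 0.0557 m.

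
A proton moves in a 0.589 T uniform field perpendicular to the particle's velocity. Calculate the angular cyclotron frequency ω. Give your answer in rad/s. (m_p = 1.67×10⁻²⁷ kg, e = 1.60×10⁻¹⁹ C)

ω = qB/m = (1×1.60×10^-19)(0.589) / (1.67×10^-27) = 5.64×10^7 rad/s.

ω ≈ 5.64×10^7 rad/s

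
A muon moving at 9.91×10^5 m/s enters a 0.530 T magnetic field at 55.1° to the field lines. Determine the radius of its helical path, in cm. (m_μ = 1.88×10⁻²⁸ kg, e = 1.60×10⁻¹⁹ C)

Only the perpendicular component v⊥ = v sin55.1° = 8.13×10^5 m/s is bent by the field.
r = m v⊥ /(qB) = (1.88×10^-28)(8.13×10^5) / [(1×1.60×10^-19)(0.530)] = 1.80×10^-3 m.

r ≈ 0.180 cm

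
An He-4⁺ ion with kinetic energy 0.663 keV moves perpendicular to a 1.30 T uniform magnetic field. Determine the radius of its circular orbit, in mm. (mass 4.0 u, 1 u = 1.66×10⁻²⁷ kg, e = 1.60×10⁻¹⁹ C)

r ≈ 5.71 mm

Convert the energy: K = 0.663 keV = 1.06×10^-16 J.
v = √(2K/m) = √(2·1.06×10^-16/6.64×10^-27) = 1.79×10^5 m/s.
r = mv/(qB) = (6.64×10^-27)(1.79×10^5) / [(1×1.60×10^-19)(1.30)] = 5.71×10^-3 m.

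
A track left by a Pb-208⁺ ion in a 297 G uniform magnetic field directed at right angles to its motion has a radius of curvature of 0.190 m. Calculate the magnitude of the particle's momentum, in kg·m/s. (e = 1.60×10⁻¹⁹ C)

Since qvB = mv²/r, the momentum p = mv = qBr.
p = (1×1.60×10^-19)(0.0297)(0.190) = 9.03×10^-22 kg·m/s.

p ≈ 9.03×10^-22 kg·m/s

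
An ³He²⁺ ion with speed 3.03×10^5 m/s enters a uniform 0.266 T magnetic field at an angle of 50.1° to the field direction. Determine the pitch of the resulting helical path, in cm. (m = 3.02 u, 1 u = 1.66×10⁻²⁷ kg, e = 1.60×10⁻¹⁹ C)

pitch ≈ 7.19 cm

The velocity component along B is v∥ = v cos50.1° = 1.94×10^5 m/s.
The cyclotron period T = 2πm/(qB) = 3.70×10^-7 s is set by m, q, B alone.
Pitch = v∥·T = (1.94×10^5)(3.70×10^-7) = 0.0719 m.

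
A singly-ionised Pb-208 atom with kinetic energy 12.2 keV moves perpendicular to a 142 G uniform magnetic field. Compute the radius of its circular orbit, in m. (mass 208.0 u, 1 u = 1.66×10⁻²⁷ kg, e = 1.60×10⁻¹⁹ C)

r ≈ 16.2 m

Convert the energy: K = 12.2 keV = 1.95×10^-15 J.
v = √(2K/m) = √(2·1.95×10^-15/3.45×10^-25) = 1.06×10^5 m/s.
r = mv/(qB) = (3.45×10^-25)(1.06×10^5) / [(1×1.60×10^-19)(0.0142)] = 16.2 m.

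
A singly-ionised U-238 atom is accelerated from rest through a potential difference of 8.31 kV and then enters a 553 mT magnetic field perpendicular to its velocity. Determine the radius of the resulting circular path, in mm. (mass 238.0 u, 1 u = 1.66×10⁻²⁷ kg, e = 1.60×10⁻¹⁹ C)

The kinetic energy gained is K = qV = (1×1.60×10^-19)(8310) = 1.33×10^-15 J.
v = √(2K/m) = 8.20×10^4 m/s.
r = mv/(qB) = (3.95×10^-25)(8.20×10^4) / [(1×1.60×10^-19)(0.553)] = 0.366 m.

r ≈ 366 mm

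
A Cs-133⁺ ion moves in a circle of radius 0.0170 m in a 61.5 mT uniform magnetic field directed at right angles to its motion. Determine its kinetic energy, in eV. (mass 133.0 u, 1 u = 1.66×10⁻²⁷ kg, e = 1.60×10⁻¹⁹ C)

K ≈ 0.396 eV

v = qBr/m = (1×1.60×10^-19)(0.0615)(0.0170) / (2.21×10^-25) = 758 m/s.
K = ½mv² = 0.5·(2.21×10^-25)·(758)² = 6.34×10^-20 J = 0.396 eV.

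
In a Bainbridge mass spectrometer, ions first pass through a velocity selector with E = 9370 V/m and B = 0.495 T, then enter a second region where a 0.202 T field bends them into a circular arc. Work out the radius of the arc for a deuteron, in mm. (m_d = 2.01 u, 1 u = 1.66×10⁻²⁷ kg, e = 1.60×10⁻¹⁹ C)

r ≈ 1.95 mm

The selector passes v = E/B = 9370/0.495 = 1.89×10^4 m/s.
In the deflection region, r = mv/(qB₂) = (3.34×10^-27)(1.89×10^4) / [(1×1.60×10^-19)(0.202)] = 1.95×10^-3 m.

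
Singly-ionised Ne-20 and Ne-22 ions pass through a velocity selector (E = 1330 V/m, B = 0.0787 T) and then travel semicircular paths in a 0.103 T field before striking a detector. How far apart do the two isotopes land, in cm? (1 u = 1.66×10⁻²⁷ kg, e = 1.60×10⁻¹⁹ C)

Both emerge at v = E/B₁ = 1.69×10^4 m/s.
r = mv/(qB₂), so r₁ = 0.03405 m and r₂ = 0.03745 m, giving Δr = 3.40×10^-3 m.
After a semicircle each ion lands a diameter 2r from the entry slit, so the separation is 2Δr = 6.81×10^-3 m.

Δd ≈ 0.681 cm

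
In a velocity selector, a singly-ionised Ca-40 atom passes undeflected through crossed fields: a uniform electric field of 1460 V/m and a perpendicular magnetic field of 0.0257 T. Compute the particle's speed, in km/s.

v ≈ 56.8 km/s

For zero net force, qE = qvB, so v = E/B.
v = (1460) / (0.0257) = 5.68×10^4 m/s.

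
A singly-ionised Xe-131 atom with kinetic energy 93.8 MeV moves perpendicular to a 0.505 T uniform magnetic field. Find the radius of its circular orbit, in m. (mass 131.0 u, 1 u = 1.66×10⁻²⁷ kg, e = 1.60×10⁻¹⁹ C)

Convert the energy: K = 93.8 MeV = 1.50×10^-11 J.
v = √(2K/m) = √(2·1.50×10^-11/2.17×10^-25) = 1.17×10^7 m/s.
r = mv/(qB) = (2.17×10^-25)(1.17×10^7) / [(1×1.60×10^-19)(0.505)] = 31.6 m.

r ≈ 31.6 m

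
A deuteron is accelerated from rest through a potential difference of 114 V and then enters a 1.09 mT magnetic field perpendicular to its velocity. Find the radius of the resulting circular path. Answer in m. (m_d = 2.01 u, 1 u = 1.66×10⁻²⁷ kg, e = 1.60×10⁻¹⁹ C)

r ≈ 2.00 m

The kinetic energy gained is K = qV = (1×1.60×10^-19)(114) = 1.82×10^-17 J.
v = √(2K/m) = 1.05×10^5 m/s.
r = mv/(qB) = (3.34×10^-27)(1.05×10^5) / [(1×1.60×10^-19)(1.09×10^-3)] = 2.00 m.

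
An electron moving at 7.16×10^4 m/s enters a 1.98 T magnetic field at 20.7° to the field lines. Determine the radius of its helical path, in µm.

Only the perpendicular component v⊥ = v sin20.7° = 2.53×10^4 m/s is bent by the field.
r = m v⊥ /(qB) = (9.11×10^-31)(2.53×10^4) / [(1×1.60×10^-19)(1.98)] = 7.28×10^-8 m.

r ≈ 0.0728 µm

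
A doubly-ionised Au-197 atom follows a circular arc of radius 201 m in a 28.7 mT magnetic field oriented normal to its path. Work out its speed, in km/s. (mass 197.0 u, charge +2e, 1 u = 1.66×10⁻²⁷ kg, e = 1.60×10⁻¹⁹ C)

v ≈ 5640 km/s

From qvB = mv²/r, v = qBr/m.
v = (2×1.60×10^-19)(0.0287)(201) / (3.27×10^-25) = 5.64×10^6 m/s.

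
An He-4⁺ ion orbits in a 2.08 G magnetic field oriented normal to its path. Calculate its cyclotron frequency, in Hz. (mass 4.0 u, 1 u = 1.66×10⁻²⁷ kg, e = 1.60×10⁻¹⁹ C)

f = qB/(2πm) = (1×1.60×10^-19)(2.08×10^-4) / [2π(6.64×10^-27)] = 798 Hz.

f ≈ 798 Hz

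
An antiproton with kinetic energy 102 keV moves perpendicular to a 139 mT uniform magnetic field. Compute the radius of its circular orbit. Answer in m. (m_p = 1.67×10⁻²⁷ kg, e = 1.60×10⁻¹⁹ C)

r ≈ 0.332 m

Convert the energy: K = 102 keV = 1.63×10^-14 J.
v = √(2K/m) = √(2·1.63×10^-14/1.67×10^-27) = 4.42×10^6 m/s.
r = mv/(qB) = (1.67×10^-27)(4.42×10^6) / [(1×1.60×10^-19)(0.139)] = 0.332 m.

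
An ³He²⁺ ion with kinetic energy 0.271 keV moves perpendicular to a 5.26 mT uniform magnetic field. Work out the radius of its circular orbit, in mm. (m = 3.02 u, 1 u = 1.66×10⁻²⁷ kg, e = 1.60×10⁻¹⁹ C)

r ≈ 392 mm

Convert the energy: K = 0.271 keV = 4.34×10^-17 J.
v = √(2K/m) = √(2·4.34×10^-17/5.01×10^-27) = 1.32×10^5 m/s.
r = mv/(qB) = (5.01×10^-27)(1.32×10^5) / [(2×1.60×10^-19)(5.26×10^-3)] = 0.392 m.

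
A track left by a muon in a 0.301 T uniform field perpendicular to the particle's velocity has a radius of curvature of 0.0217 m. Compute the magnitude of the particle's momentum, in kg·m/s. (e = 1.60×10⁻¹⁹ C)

Since qvB = mv²/r, the momentum p = mv = qBr.
p = (1×1.60×10^-19)(0.301)(0.0217) = 1.05×10^-21 kg·m/s.

p ≈ 1.05×10^-21 kg·m/s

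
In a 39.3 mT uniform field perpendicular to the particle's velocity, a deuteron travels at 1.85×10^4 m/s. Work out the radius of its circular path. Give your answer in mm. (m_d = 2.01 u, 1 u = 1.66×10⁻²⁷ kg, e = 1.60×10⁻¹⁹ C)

The magnetic force provides the centripetal force: qvB = mv²/r, so r = mv/(qB).
r = (3.34×10^-27 kg)(1.85×10^4 m/s) / [(1×1.60×10^-19 C)(0.0393 T)] = 9.82×10^-3 m.

r ≈ 9.82 mm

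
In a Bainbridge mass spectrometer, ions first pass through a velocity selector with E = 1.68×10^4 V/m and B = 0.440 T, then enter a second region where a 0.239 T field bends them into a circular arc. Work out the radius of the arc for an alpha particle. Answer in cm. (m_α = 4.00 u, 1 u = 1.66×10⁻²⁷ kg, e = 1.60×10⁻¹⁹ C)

The selector passes v = E/B = 1.68×10^4/0.440 = 3.82×10^4 m/s.
In the deflection region, r = mv/(qB₂) = (6.64×10^-27)(3.82×10^4) / [(2×1.60×10^-19)(0.239)] = 3.31×10^-3 m.

r ≈ 0.331 cm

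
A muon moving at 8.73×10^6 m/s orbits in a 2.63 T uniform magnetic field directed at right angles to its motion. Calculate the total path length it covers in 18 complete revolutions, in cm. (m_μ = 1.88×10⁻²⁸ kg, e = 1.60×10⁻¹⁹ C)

r = mv/(qB) = 3.90×10^-3 m, so one revolution covers 2πr = 0.0245 m.
In 18 revolutions: L = 18·2πr = 0.441 m.

L ≈ 44.1 cm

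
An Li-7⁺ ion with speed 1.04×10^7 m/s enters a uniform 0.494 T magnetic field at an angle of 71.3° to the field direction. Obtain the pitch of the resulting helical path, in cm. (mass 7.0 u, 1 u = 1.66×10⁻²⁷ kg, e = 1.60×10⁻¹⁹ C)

The velocity component along B is v∥ = v cos71.3° = 3.33×10^6 m/s.
The cyclotron period T = 2πm/(qB) = 9.24×10^-7 s is set by m, q, B alone.
Pitch = v∥·T = (3.33×10^6)(9.24×10^-7) = 3.08 m.

pitch ≈ 308 cm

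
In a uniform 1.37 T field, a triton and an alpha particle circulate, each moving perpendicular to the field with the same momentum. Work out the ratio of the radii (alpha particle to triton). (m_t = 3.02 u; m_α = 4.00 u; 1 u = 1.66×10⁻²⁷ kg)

ratio ≈ 0.500

r = p/(qB) ⇒ at equal p, r ∝ 1/q.
r_{alpha particle}/r_{triton} = 0.500.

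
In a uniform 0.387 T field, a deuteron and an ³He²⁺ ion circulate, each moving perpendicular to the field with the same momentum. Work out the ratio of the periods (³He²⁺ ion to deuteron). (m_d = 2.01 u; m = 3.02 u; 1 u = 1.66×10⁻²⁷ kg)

T = 2πm/(qB) is independent of speed, so T₂/T₁ = (m₂/q₂)/(m₁/q₁).
T_{³He²⁺ ion}/T_{deuteron} = (5.01×10^-27/2e) / (3.34×10^-27/1e) = 0.751.

ratio ≈ 0.751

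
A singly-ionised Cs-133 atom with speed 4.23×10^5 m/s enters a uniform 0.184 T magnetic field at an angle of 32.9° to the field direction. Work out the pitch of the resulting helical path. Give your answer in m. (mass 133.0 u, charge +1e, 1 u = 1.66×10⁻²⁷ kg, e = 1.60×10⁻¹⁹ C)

The velocity component along B is v∥ = v cos32.9° = 3.55×10^5 m/s.
The cyclotron period T = 2πm/(qB) = 4.71×10^-5 s is set by m, q, B alone.
Pitch = v∥·T = (3.55×10^5)(4.71×10^-5) = 16.7 m.

pitch ≈ 16.7 m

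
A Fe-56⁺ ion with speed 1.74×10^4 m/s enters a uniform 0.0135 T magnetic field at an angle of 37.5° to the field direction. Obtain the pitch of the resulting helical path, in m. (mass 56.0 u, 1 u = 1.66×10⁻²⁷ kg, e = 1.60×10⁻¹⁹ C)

The velocity component along B is v∥ = v cos37.5° = 1.38×10^4 m/s.
The cyclotron period T = 2πm/(qB) = 2.70×10^-4 s is set by m, q, B alone.
Pitch = v∥·T = (1.38×10^4)(2.70×10^-4) = 3.73 m.

pitch ≈ 3.73 m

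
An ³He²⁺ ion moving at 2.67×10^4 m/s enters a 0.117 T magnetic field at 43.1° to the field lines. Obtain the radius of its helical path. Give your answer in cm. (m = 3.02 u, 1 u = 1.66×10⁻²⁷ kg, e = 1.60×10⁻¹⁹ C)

r ≈ 0.244 cm

Only the perpendicular component v⊥ = v sin43.1° = 1.82×10^4 m/s is bent by the field.
r = m v⊥ /(qB) = (5.01×10^-27)(1.82×10^4) / [(2×1.60×10^-19)(0.117)] = 2.44×10^-3 m.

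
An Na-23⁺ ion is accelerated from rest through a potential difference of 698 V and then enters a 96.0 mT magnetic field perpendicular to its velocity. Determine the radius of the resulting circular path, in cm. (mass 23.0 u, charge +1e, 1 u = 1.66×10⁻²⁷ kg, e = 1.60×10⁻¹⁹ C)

The kinetic energy gained is K = qV = (1×1.60×10^-19)(698) = 1.12×10^-16 J.
v = √(2K/m) = 7.65×10^4 m/s.
r = mv/(qB) = (3.82×10^-26)(7.65×10^4) / [(1×1.60×10^-19)(0.0960)] = 0.190 m.

r ≈ 19.0 cm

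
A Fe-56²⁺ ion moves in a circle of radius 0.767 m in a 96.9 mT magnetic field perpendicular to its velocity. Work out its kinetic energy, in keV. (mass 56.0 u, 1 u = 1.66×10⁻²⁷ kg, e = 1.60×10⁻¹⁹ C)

K ≈ 19.0 keV

v = qBr/m = (2×1.60×10^-19)(0.0969)(0.767) / (9.30×10^-26) = 2.56×10^5 m/s.
K = ½mv² = 0.5·(9.30×10^-26)·(2.56×10^5)² = 3.04×10^-15 J = 19.0 keV.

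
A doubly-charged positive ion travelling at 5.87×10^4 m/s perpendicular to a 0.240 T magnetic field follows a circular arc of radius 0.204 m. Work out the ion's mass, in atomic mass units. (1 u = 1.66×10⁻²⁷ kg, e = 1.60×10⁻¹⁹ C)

qvB = mv²/r ⇒ m = qBr/v.
m = (2×1.60×10^-19)(0.240)(0.204) / (5.87×10^4) = 2.67×10^-25 kg = 161 u.

m ≈ 161 u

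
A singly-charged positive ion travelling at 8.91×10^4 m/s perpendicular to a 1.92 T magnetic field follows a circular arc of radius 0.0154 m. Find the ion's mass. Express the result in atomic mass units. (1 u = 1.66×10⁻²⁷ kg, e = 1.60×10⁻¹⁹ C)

m ≈ 32.0 u

qvB = mv²/r ⇒ m = qBr/v.
m = (1×1.60×10^-19)(1.92)(0.0154) / (8.91×10^4) = 5.31×10^-26 kg = 32.0 u.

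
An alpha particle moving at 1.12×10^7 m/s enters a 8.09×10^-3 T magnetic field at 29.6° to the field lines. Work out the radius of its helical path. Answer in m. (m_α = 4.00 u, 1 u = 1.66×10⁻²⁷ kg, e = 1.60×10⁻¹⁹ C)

r ≈ 14.2 m

Only the perpendicular component v⊥ = v sin29.6° = 5.53×10^6 m/s is bent by the field.
r = m v⊥ /(qB) = (6.64×10^-27)(5.53×10^6) / [(2×1.60×10^-19)(8.09×10^-3)] = 14.2 m.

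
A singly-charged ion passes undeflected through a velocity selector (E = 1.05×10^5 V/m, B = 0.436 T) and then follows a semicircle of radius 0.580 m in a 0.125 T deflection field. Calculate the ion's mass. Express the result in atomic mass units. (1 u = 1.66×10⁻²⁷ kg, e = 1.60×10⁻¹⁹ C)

m ≈ 29.0 u

v = E/B₁ = 2.41×10^5 m/s.
From r = mv/(qB₂), m = qB₂r/v = (1×1.60×10^-19)(0.125)(0.580) / (2.41×10^5) = 4.82×10^-26 kg.
In atomic mass units: m = 4.82×10^-26 / 1.66×10^-27 = 29.0 u.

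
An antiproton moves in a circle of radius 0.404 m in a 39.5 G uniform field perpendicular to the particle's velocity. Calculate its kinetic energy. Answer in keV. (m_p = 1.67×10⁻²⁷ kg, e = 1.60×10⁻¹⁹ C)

v = qBr/m = (1×1.60×10^-19)(3.95×10^-3)(0.404) / (1.67×10^-27) = 1.53×10^5 m/s.
K = ½mv² = 0.5·(1.67×10^-27)·(1.53×10^5)² = 1.95×10^-17 J = 0.122 keV.

K ≈ 0.122 keV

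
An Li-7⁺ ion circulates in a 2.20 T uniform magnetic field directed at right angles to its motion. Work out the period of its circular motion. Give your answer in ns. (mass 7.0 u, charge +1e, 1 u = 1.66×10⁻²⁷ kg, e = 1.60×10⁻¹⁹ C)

The cyclotron period is independent of speed: T = 2πm/(qB).
T = 2π(1.16×10^-26) / [(1×1.60×10^-19)(2.20)] = 2.07×10^-7 s.

T ≈ 207 ns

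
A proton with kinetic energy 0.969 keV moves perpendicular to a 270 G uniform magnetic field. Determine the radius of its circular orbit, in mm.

r ≈ 167 mm

Convert the energy: K = 0.969 keV = 1.55×10^-16 J.
v = √(2K/m) = √(2·1.55×10^-16/1.67×10^-27) = 4.31×10^5 m/s.
r = mv/(qB) = (1.67×10^-27)(4.31×10^5) / [(1×1.60×10^-19)(0.0270)] = 0.167 m.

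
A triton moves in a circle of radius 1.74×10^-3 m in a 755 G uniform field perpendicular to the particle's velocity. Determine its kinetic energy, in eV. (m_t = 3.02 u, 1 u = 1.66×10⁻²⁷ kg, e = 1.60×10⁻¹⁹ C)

v = qBr/m = (1×1.60×10^-19)(0.0755)(1.74×10^-3) / (5.01×10^-27) = 4190 m/s.
K = ½mv² = 0.5·(5.01×10^-27)·(4190)² = 4.41×10^-20 J = 0.275 eV.

K ≈ 0.275 eV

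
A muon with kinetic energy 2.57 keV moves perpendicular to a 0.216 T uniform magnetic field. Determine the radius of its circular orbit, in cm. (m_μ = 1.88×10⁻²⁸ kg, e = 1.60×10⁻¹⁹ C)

r ≈ 1.14 cm

Convert the energy: K = 2.57 keV = 4.11×10^-16 J.
v = √(2K/m) = √(2·4.11×10^-16/1.88×10^-28) = 2.09×10^6 m/s.
r = mv/(qB) = (1.88×10^-28)(2.09×10^6) / [(1×1.60×10^-19)(0.216)] = 0.0114 m.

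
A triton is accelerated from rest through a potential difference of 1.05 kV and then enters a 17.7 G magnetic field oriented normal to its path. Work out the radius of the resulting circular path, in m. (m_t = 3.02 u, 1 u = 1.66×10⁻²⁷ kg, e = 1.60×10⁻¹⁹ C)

The kinetic energy gained is K = qV = (1×1.60×10^-19)(1050) = 1.68×10^-16 J.
v = √(2K/m) = 2.59×10^5 m/s.
r = mv/(qB) = (5.01×10^-27)(2.59×10^5) / [(1×1.60×10^-19)(1.77×10^-3)] = 4.58 m.

r ≈ 4.58 m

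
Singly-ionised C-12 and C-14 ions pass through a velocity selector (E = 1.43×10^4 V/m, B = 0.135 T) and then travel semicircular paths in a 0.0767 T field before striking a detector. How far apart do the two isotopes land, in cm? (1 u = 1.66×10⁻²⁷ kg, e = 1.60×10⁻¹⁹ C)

Δd ≈ 5.73 cm

Both emerge at v = E/B₁ = 1.06×10^5 m/s.
r = mv/(qB₂), so r₁ = 0.1719 m and r₂ = 0.2006 m, giving Δr = 0.0287 m.
After a semicircle each ion lands a diameter 2r from the entry slit, so the separation is 2Δr = 0.0573 m.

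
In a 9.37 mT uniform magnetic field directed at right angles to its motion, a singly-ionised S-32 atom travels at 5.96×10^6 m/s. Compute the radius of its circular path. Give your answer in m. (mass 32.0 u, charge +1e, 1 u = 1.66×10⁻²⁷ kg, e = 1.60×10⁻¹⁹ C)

r ≈ 211 m

The magnetic force provides the centripetal force: qvB = mv²/r, so r = mv/(qB).
r = (5.31×10^-26 kg)(5.96×10^6 m/s) / [(1×1.60×10^-19 C)(9.37×10^-3 T)] = 211 m.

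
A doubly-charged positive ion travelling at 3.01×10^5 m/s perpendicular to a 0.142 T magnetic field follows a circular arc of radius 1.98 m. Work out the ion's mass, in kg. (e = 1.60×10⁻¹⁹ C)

m ≈ 2.99×10^-25 kg

qvB = mv²/r ⇒ m = qBr/v.
m = (2×1.60×10^-19)(0.142)(1.98) / (3.01×10^5) = 2.99×10^-25 kg.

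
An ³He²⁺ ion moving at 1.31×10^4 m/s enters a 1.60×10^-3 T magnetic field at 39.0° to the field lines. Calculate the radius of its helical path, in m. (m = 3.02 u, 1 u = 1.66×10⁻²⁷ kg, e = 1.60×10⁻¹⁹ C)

Only the perpendicular component v⊥ = v sin39.0° = 8240 m/s is bent by the field.
r = m v⊥ /(qB) = (5.01×10^-27)(8240) / [(2×1.60×10^-19)(1.60×10^-3)] = 0.0807 m.

r ≈ 0.0807 m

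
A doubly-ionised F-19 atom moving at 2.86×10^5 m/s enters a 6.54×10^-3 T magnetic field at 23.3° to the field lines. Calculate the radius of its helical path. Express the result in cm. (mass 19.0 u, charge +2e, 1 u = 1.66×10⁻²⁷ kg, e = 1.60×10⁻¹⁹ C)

Only the perpendicular component v⊥ = v sin23.3° = 1.13×10^5 m/s is bent by the field.
r = m v⊥ /(qB) = (3.15×10^-26)(1.13×10^5) / [(2×1.60×10^-19)(6.54×10^-3)] = 1.70 m.

r ≈ 170 cm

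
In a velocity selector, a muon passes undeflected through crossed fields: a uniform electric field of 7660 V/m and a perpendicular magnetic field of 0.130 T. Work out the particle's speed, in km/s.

v ≈ 58.9 km/s

For zero net force, qE = qvB, so v = E/B.
v = (7660) / (0.130) = 5.89×10^4 m/s.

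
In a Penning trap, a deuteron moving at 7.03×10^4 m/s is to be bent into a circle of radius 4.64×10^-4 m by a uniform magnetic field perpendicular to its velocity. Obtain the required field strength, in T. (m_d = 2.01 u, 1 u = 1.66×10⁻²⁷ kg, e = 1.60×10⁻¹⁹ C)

B ≈ 3.16 T

qvB = mv²/r gives B = mv/(qr).
B = (3.34×10^-27)(7.03×10^4) / [(1×1.60×10^-19)(4.64×10^-4)] = 3.16 T.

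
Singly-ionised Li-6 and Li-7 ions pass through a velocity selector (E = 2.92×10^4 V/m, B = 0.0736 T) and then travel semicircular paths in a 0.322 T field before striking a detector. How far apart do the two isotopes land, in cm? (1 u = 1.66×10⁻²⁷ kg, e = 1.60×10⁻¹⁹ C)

Δd ≈ 2.56 cm

Both emerge at v = E/B₁ = 3.97×10^5 m/s.
r = mv/(qB₂), so r₁ = 0.0767 m and r₂ = 0.0895 m, giving Δr = 0.0128 m.
After a semicircle each ion lands a diameter 2r from the entry slit, so the separation is 2Δr = 0.0256 m.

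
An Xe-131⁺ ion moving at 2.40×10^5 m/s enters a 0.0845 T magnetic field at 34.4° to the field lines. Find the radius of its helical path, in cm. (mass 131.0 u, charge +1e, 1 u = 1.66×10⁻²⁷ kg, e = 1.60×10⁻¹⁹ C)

r ≈ 218 cm

Only the perpendicular component v⊥ = v sin34.4° = 1.36×10^5 m/s is bent by the field.
r = m v⊥ /(qB) = (2.17×10^-25)(1.36×10^5) / [(1×1.60×10^-19)(0.0845)] = 2.18 m.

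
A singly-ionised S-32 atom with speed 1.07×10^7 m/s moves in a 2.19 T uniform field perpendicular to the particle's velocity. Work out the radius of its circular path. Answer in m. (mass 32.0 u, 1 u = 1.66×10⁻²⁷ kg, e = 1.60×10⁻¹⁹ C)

r ≈ 1.62 m

The magnetic force provides the centripetal force: qvB = mv²/r, so r = mv/(qB).
r = (5.31×10^-26 kg)(1.07×10^7 m/s) / [(1×1.60×10^-19 C)(2.19 T)] = 1.62 m.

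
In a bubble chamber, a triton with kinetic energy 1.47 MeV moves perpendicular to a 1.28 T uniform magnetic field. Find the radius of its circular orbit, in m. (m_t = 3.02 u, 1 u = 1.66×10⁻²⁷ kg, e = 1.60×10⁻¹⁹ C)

r ≈ 0.237 m

Convert the energy: K = 1.47 MeV = 2.35×10^-13 J.
v = √(2K/m) = √(2·2.35×10^-13/5.01×10^-27) = 9.69×10^6 m/s.
r = mv/(qB) = (5.01×10^-27)(9.69×10^6) / [(1×1.60×10^-19)(1.28)] = 0.237 m.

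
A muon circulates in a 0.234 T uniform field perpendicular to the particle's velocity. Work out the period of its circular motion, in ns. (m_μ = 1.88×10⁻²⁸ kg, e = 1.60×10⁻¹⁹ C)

T ≈ 31.6 ns

The cyclotron period is independent of speed: T = 2πm/(qB).
T = 2π(1.88×10^-28) / [(1×1.60×10^-19)(0.234)] = 3.16×10^-8 s.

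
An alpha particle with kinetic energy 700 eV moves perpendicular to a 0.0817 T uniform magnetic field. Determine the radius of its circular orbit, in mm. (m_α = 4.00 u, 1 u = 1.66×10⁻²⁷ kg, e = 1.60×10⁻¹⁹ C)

r ≈ 46.6 mm

Convert the energy: K = 700 eV = 1.12×10^-16 J.
v = √(2K/m) = √(2·1.12×10^-16/6.64×10^-27) = 1.84×10^5 m/s.
r = mv/(qB) = (6.64×10^-27)(1.84×10^5) / [(2×1.60×10^-19)(0.0817)] = 0.0466 m.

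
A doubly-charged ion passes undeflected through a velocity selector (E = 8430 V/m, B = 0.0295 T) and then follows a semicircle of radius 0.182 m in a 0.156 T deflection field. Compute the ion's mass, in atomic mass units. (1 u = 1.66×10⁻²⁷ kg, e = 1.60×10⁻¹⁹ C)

v = E/B₁ = 2.86×10^5 m/s.
From r = mv/(qB₂), m = qB₂r/v = (2×1.60×10^-19)(0.156)(0.182) / (2.86×10^5) = 3.18×10^-26 kg.
In atomic mass units: m = 3.18×10^-26 / 1.66×10^-27 = 19.2 u.

m ≈ 19.2 u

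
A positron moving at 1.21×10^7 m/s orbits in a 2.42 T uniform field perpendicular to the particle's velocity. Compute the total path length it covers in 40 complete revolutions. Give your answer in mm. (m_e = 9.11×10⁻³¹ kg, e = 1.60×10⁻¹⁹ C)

L ≈ 7.15 mm

r = mv/(qB) = 2.85×10^-5 m, so one revolution covers 2πr = 1.79×10^-4 m.
In 40 revolutions: L = 40·2πr = 7.15×10^-3 m.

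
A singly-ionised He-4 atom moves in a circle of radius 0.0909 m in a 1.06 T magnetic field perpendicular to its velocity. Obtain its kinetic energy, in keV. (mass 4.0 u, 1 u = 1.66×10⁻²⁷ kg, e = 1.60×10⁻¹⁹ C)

v = qBr/m = (1×1.60×10^-19)(1.06)(0.0909) / (6.64×10^-27) = 2.32×10^6 m/s.
K = ½mv² = 0.5·(6.64×10^-27)·(2.32×10^6)² = 1.79×10^-14 J = 112 keV.

K ≈ 112 keV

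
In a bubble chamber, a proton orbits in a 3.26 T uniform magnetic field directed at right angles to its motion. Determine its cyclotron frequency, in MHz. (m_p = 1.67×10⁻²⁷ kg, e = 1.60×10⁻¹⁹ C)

f = qB/(2πm) = (1×1.60×10^-19)(3.26) / [2π(1.67×10^-27)] = 4.97×10^7 Hz.

f ≈ 49.7 MHz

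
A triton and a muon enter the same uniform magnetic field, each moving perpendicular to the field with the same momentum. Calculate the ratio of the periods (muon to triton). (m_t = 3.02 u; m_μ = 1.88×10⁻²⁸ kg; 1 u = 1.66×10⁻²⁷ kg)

T = 2πm/(qB) is independent of speed, so T₂/T₁ = (m₂/q₂)/(m₁/q₁).
T_{muon}/T_{triton} = (1.88×10^-28/1e) / (5.01×10^-27/1e) = 0.0375.

ratio ≈ 0.0375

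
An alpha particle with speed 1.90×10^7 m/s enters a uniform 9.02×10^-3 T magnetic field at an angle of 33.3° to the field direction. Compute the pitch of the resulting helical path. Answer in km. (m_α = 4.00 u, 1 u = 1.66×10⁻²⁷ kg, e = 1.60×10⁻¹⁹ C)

pitch ≈ 0.230 km

The velocity component along B is v∥ = v cos33.3° = 1.59×10^7 m/s.
The cyclotron period T = 2πm/(qB) = 1.45×10^-5 s is set by m, q, B alone.
Pitch = v∥·T = (1.59×10^7)(1.45×10^-5) = 230 m.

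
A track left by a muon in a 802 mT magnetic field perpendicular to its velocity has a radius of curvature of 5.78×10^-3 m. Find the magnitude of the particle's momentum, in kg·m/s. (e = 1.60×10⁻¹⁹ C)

p ≈ 7.42×10^-22 kg·m/s

Since qvB = mv²/r, the momentum p = mv = qBr.
p = (1×1.60×10^-19)(0.802)(5.78×10^-3) = 7.42×10^-22 kg·m/s.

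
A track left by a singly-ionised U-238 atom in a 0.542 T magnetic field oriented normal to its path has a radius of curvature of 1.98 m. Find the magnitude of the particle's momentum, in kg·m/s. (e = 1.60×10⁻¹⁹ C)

p ≈ 1.72×10^-19 kg·m/s

Since qvB = mv²/r, the momentum p = mv = qBr.
p = (1×1.60×10^-19)(0.542)(1.98) = 1.72×10^-19 kg·m/s.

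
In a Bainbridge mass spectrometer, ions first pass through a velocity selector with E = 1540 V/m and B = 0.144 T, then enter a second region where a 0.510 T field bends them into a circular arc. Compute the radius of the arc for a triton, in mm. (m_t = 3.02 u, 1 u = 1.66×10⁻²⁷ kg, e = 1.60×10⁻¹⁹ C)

r ≈ 0.657 mm

The selector passes v = E/B = 1540/0.144 = 1.07×10^4 m/s.
In the deflection region, r = mv/(qB₂) = (5.01×10^-27)(1.07×10^4) / [(1×1.60×10^-19)(0.510)] = 6.57×10^-4 m.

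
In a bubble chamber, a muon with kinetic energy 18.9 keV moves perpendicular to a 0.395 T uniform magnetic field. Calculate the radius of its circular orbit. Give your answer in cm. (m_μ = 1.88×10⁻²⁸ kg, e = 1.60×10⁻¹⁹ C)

Convert the energy: K = 18.9 keV = 3.02×10^-15 J.
v = √(2K/m) = √(2·3.02×10^-15/1.88×10^-28) = 5.67×10^6 m/s.
r = mv/(qB) = (1.88×10^-28)(5.67×10^6) / [(1×1.60×10^-19)(0.395)] = 0.0169 m.

r ≈ 1.69 cm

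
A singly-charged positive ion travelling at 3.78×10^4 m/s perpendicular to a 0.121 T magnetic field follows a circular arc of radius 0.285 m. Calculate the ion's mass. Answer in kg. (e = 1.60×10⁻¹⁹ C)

m ≈ 1.46×10^-25 kg

qvB = mv²/r ⇒ m = qBr/v.
m = (1×1.60×10^-19)(0.121)(0.285) / (3.78×10^4) = 1.46×10^-25 kg.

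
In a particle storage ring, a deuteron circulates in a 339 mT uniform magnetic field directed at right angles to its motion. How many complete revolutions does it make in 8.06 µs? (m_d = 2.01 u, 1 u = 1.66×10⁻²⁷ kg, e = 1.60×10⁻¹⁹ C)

N = 20

T = 2πm/(qB) = 2π(3.3366×10^-27) / [(1×1.60×10^-19)(0.339)] = 3.8651×10^-7 s.
N = t/T = 8.06×10^-6 / 3.8651×10^-7 ≈ 20.85, so 20 complete revolutions.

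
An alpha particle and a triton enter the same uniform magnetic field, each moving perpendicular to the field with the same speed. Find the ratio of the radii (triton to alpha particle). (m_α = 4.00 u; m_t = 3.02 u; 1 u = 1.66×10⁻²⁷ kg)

ratio ≈ 1.51

r = mv/(qB) ⇒ at equal v, r ∝ m/q.
r_{triton}/r_{alpha particle} = 1.51.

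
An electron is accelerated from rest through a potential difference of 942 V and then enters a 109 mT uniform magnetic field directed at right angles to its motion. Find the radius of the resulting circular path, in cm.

r ≈ 0.0950 cm

The kinetic energy gained is K = qV = (1×1.60×10^-19)(942) = 1.51×10^-16 J.
v = √(2K/m) = 1.82×10^7 m/s.
r = mv/(qB) = (9.11×10^-31)(1.82×10^7) / [(1×1.60×10^-19)(0.109)] = 9.50×10^-4 m.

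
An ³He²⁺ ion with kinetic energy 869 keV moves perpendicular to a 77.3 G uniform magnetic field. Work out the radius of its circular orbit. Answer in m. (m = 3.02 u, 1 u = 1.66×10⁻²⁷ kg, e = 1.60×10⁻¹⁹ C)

r ≈ 15.1 m

Convert the energy: K = 869 keV = 1.39×10^-13 J.
v = √(2K/m) = √(2·1.39×10^-13/5.01×10^-27) = 7.45×10^6 m/s.
r = mv/(qB) = (5.01×10^-27)(7.45×10^6) / [(2×1.60×10^-19)(7.73×10^-3)] = 15.1 m.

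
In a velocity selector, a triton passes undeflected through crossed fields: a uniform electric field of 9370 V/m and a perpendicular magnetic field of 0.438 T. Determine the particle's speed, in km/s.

v ≈ 21.4 km/s

For zero net force, qE = qvB, so v = E/B.
v = (9370) / (0.438) = 2.14×10^4 m/s.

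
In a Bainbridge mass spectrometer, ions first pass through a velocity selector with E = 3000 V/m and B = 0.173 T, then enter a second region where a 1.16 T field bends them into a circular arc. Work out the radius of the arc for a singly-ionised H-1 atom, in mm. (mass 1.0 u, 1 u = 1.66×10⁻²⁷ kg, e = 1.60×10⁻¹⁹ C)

The selector passes v = E/B = 3000/0.173 = 1.73×10^4 m/s.
In the deflection region, r = mv/(qB₂) = (1.66×10^-27)(1.73×10^4) / [(1×1.60×10^-19)(1.16)] = 1.55×10^-4 m.

r ≈ 0.155 mm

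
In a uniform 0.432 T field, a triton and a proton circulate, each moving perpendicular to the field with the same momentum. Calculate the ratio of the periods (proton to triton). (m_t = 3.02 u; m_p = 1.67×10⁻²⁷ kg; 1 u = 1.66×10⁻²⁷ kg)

T = 2πm/(qB) is independent of speed, so T₂/T₁ = (m₂/q₂)/(m₁/q₁).
T_{proton}/T_{triton} = (1.67×10^-27/1e) / (5.01×10^-27/1e) = 0.333.

ratio ≈ 0.333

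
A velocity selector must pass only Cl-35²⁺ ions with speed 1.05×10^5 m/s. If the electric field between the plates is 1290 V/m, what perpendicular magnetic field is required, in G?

qE = qvB ⇒ B = E/v = (1290) / (1.05×10^5) = 0.0123 T.

B ≈ 123 G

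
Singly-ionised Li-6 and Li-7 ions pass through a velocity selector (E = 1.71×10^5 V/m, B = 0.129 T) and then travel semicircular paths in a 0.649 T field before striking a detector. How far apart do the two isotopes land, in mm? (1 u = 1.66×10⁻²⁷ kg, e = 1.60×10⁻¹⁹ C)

Both emerge at v = E/B₁ = 1.33×10^6 m/s.
r = mv/(qB₂), so r₁ = 0.1271 m and r₂ = 0.1483 m, giving Δr = 0.0212 m.
After a semicircle each ion lands a diameter 2r from the entry slit, so the separation is 2Δr = 0.0424 m.

Δd ≈ 42.4 mm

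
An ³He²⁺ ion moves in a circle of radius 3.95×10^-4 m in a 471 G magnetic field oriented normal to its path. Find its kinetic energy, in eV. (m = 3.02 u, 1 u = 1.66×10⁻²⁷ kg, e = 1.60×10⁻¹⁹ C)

v = qBr/m = (2×1.60×10^-19)(0.0471)(3.95×10^-4) / (5.01×10^-27) = 1190 m/s.
K = ½mv² = 0.5·(5.01×10^-27)·(1190)² = 3.54×10^-21 J = 0.0221 eV.

K ≈ 0.0221 eV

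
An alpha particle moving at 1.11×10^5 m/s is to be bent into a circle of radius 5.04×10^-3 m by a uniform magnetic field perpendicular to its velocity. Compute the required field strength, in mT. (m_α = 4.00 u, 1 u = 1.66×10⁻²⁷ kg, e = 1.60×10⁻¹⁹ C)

qvB = mv²/r gives B = mv/(qr).
B = (6.64×10^-27)(1.11×10^5) / [(2×1.60×10^-19)(5.04×10^-3)] = 0.457 T.

B ≈ 457 mT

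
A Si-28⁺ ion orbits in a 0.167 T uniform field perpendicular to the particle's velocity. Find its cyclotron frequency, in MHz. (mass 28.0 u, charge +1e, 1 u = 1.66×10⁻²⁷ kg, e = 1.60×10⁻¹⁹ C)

f = qB/(2πm) = (1×1.60×10^-19)(0.167) / [2π(4.65×10^-26)] = 9.15×10^4 Hz.

f ≈ 0.0915 MHz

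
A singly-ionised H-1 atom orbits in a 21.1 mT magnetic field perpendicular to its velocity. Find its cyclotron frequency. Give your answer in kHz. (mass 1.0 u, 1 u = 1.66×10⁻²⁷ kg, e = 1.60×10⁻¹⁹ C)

f ≈ 324 kHz

f = qB/(2πm) = (1×1.60×10^-19)(0.0211) / [2π(1.66×10^-27)] = 3.24×10^5 Hz.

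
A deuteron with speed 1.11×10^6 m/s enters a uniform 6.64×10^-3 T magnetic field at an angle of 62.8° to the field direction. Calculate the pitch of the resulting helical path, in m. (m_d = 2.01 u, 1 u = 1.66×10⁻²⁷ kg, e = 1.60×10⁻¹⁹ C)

pitch ≈ 10.0 m

The velocity component along B is v∥ = v cos62.8° = 5.07×10^5 m/s.
The cyclotron period T = 2πm/(qB) = 1.97×10^-5 s is set by m, q, B alone.
Pitch = v∥·T = (5.07×10^5)(1.97×10^-5) = 10.0 m.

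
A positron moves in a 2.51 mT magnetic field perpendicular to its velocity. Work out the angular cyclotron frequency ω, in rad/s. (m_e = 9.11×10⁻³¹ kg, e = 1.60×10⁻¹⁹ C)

ω = qB/m = (1×1.60×10^-19)(2.51×10^-3) / (9.11×10^-31) = 4.41×10^8 rad/s.

ω ≈ 4.41×10^8 rad/s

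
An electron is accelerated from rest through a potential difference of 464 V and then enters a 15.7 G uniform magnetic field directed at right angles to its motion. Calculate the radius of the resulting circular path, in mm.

The kinetic energy gained is K = qV = (1×1.60×10^-19)(464) = 7.42×10^-17 J.
v = √(2K/m) = 1.28×10^7 m/s.
r = mv/(qB) = (9.11×10^-31)(1.28×10^7) / [(1×1.60×10^-19)(1.57×10^-3)] = 0.0463 m.

r ≈ 46.3 mm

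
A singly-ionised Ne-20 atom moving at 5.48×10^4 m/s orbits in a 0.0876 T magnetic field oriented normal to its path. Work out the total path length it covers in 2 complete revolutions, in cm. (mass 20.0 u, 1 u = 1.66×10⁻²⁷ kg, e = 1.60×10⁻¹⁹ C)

L ≈ 163 cm

r = mv/(qB) = 0.130 m, so one revolution covers 2πr = 0.816 m.
In 2 revolutions: L = 2·2πr = 1.63 m.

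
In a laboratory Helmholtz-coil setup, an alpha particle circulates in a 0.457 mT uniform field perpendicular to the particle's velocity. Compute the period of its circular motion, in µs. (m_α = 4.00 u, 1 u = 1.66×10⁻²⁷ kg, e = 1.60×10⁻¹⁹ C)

T ≈ 285 µs

The cyclotron period is independent of speed: T = 2πm/(qB).
T = 2π(6.64×10^-27) / [(2×1.60×10^-19)(4.57×10^-4)] = 2.85×10^-4 s.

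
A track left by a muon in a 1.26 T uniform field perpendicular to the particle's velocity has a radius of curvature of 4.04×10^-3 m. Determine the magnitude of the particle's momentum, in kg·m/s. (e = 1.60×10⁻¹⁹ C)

p ≈ 8.14×10^-22 kg·m/s

Since qvB = mv²/r, the momentum p = mv = qBr.
p = (1×1.60×10^-19)(1.26)(4.04×10^-3) = 8.14×10^-22 kg·m/s.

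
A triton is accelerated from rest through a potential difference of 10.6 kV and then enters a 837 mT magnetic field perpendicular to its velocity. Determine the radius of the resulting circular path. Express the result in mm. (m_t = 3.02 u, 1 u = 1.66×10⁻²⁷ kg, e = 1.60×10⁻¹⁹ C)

r ≈ 30.8 mm

The kinetic energy gained is K = qV = (1×1.60×10^-19)(1.06×10^4) = 1.70×10^-15 J.
v = √(2K/m) = 8.23×10^5 m/s.
r = mv/(qB) = (5.01×10^-27)(8.23×10^5) / [(1×1.60×10^-19)(0.837)] = 0.0308 m.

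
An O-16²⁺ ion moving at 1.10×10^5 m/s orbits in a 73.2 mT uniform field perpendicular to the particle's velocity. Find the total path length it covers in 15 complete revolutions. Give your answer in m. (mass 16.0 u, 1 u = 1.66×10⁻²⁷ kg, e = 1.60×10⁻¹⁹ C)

L ≈ 11.8 m

r = mv/(qB) = 0.125 m, so one revolution covers 2πr = 0.784 m.
In 15 revolutions: L = 15·2πr = 11.8 m.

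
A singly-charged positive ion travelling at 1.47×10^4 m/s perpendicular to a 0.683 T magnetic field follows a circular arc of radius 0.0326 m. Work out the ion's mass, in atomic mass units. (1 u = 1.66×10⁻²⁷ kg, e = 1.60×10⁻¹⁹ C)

m ≈ 146 u

qvB = mv²/r ⇒ m = qBr/v.
m = (1×1.60×10^-19)(0.683)(0.0326) / (1.47×10^4) = 2.42×10^-25 kg = 146 u.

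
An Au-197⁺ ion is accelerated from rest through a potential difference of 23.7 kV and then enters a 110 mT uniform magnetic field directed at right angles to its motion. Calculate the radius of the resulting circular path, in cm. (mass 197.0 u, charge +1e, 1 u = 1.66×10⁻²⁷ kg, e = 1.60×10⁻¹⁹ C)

r ≈ 283 cm

The kinetic energy gained is K = qV = (1×1.60×10^-19)(2.37×10^4) = 3.79×10^-15 J.
v = √(2K/m) = 1.52×10^5 m/s.
r = mv/(qB) = (3.27×10^-25)(1.52×10^5) / [(1×1.60×10^-19)(0.110)] = 2.83 m.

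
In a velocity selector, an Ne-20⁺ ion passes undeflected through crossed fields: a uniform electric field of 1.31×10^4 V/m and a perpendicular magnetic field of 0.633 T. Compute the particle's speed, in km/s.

v ≈ 20.7 km/s

For zero net force, qE = qvB, so v = E/B.
v = (1.31×10^4) / (0.633) = 2.07×10^4 m/s.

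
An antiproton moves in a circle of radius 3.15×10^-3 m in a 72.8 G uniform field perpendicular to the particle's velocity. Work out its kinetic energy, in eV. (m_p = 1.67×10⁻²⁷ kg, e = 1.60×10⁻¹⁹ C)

K ≈ 0.0252 eV

v = qBr/m = (1×1.60×10^-19)(7.28×10^-3)(3.15×10^-3) / (1.67×10^-27) = 2200 m/s.
K = ½mv² = 0.5·(1.67×10^-27)·(2200)² = 4.03×10^-21 J = 0.0252 eV.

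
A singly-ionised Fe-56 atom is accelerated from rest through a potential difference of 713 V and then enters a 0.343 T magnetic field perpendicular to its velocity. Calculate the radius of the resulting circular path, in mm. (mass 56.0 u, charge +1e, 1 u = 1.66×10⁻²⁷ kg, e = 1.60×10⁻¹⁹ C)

The kinetic energy gained is K = qV = (1×1.60×10^-19)(713) = 1.14×10^-16 J.
v = √(2K/m) = 4.95×10^4 m/s.
r = mv/(qB) = (9.30×10^-26)(4.95×10^4) / [(1×1.60×10^-19)(0.343)] = 0.0839 m.

r ≈ 83.9 mm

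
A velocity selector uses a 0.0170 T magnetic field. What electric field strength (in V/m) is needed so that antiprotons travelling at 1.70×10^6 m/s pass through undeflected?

qE = qvB ⇒ E = vB = (1.70×10^6)(0.0170) = 2.89×10^4 V/m.

E ≈ 2.89×10^4 V/m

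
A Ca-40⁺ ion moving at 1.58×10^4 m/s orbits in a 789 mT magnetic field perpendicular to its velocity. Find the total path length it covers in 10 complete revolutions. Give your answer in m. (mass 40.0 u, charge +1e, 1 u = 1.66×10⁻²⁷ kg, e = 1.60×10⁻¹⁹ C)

L ≈ 0.522 m

r = mv/(qB) = 8.31×10^-3 m, so one revolution covers 2πr = 0.0522 m.
In 10 revolutions: L = 10·2πr = 0.522 m.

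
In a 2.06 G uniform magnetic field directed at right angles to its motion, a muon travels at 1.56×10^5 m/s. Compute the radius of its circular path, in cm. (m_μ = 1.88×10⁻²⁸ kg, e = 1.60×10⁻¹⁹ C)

The magnetic force provides the centripetal force: qvB = mv²/r, so r = mv/(qB).
r = (1.88×10^-28 kg)(1.56×10^5 m/s) / [(1×1.60×10^-19 C)(2.06×10^-4 T)] = 0.890 m.

r ≈ 89.0 cm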